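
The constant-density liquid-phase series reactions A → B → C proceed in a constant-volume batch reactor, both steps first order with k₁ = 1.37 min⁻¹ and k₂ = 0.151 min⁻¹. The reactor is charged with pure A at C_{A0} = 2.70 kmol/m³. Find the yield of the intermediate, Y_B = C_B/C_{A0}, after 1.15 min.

0.712

For first-order series with pure A initially, C_B(t) = k₁C_{A0}/(k₂−k₁)·(e^(−k₁t) − e^(−k₂t)).
e^(−k₁t) = e^(−1.37×1.15) = e^(−1.575) = 0.2069; e^(−k₂t) = e^(−0.1736) = 0.8406.
C_B = 1.37×2.70/(0.151−1.37) × (0.2069−0.8406) = (-3.034)×(-0.6337) = 1.923 kmol/m³.
Y_B = C_B/C_{A0} = 1.923/2.70 = 0.712.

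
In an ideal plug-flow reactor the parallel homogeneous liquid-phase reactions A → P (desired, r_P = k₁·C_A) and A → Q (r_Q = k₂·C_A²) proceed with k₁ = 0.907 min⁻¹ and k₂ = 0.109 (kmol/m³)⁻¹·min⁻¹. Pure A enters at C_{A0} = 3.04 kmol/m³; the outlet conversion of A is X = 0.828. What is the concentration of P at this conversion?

C_A = C_{A0}(1−X) = 0.5229 kmol/m³.
Along a PFR/batch, dC_P/dC_A = −r_P/(r_P+r_Q) = −k₁/(k₁+k₂·C_A).
Integrating from C_{A0} to C_A: C_P = (0.907/0.109)·ln[(0.907+0.109·3.04)/(0.907+0.109·0.523)] = 8.321·ln(1.238/0.9640) = 2.084 kmol/m³.

2.08 kmol/m³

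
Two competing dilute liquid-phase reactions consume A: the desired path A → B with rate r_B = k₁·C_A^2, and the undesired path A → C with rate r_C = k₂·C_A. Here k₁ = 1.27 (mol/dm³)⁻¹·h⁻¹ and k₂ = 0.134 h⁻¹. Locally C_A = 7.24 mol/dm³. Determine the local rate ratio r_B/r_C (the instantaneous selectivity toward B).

68.6

S_{B/C} = r_B/r_C = (k₁·C_A^2)/(k₂·C_A) = (k₁/k₂)·C_A.
= (1.27×7.240^2) / (0.134×7.240) = 66.57/0.9702 = 68.6.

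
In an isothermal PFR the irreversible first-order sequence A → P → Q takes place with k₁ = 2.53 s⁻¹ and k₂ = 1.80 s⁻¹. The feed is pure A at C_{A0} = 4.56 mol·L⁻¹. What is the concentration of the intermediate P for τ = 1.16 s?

1.12 mol·L⁻¹

The intermediate concentration in a first-order A→B→C sequence is C_P = k₁C_{A0}(e^(−k₁τ) − e^(−k₂τ))/(k₂−k₁).
e^(−k₁τ) = e^(−2.53×1.16) = e^(−2.935) = 0.05314; e^(−k₂τ) = e^(−2.088) = 0.1239.
C_P = 2.53×4.56/(1.80−2.53) × (0.05314−0.1239) = (-15.80)×(-0.07079) = 1.119 mol·L⁻¹.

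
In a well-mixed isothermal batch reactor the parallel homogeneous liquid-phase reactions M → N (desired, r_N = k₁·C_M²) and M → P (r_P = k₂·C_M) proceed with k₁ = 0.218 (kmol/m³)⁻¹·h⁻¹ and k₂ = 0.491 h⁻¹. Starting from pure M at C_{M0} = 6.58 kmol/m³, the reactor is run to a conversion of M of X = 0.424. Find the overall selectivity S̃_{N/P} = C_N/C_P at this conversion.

2.26

C_M = C_{M0}(1−X) = 3.790 kmol/m³.
Along a PFR/batch, dC_P/dC_M = −r_P/(r_N+r_P) = −k₂/(k₂+k₁·C_M).
Integrating from C_{M0} to C_M: C_P = (0.491/0.218)·ln[(0.491+0.218·6.58)/(0.491+0.218·3.79)] = 2.252·ln(1.925/1.317) = 0.8550 kmol/m³.
Then C_N = (C_{M0}−C_M) − C_P = 2.790 − 0.8550 = 1.935 kmol/m³.
S̃_{N/P} = C_N/C_P = 1.935/0.8550 = 2.26.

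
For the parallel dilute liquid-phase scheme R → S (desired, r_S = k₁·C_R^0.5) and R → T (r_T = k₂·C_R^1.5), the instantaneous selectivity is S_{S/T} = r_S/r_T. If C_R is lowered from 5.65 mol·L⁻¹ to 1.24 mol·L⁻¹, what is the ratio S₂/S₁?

4.56

S_{S/T} = (k₁/k₂)·C_R⁻¹, so S₂/S₁ = (C_{R,2}/C_{R,1})⁻¹.
= 5.65/1.24 = 4.56.
Selectivity toward S rises as C_R falls — low-concentration operation is favoured.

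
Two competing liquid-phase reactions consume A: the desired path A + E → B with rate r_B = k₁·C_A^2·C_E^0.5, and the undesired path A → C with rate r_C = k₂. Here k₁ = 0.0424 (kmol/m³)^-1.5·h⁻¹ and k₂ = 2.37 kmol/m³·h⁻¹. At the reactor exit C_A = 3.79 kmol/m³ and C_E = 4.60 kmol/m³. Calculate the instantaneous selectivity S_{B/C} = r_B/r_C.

S_{B/C} = r_B/r_C = (k₁·C_A^2·C_E^0.5)/(k₂) = (k₁/k₂)·C_A^2·C_E^0.5.
= (0.0424×3.790^2×4.600^0.5) / (2.37) = 1.306/2.370 = 0.551.

0.551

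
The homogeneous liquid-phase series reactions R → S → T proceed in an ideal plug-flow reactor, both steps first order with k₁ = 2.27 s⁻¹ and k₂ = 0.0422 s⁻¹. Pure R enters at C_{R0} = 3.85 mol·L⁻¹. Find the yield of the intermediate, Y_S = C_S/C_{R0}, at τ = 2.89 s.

0.901

The intermediate concentration in a first-order A→B→C sequence is C_S = k₁C_{R0}(e^(−k₁τ) − e^(−k₂τ))/(k₂−k₁).
e^(−k₁τ) = e^(−2.27×2.89) = e^(−6.560) = 0.001415; e^(−k₂τ) = e^(−0.1220) = 0.8852.
C_S = 2.27×3.85/(0.0422−2.27) × (0.001415−0.8852) = (-3.923)×(-0.8838) = 3.467 mol·L⁻¹.
Y_S = C_S/C_{R0} = 3.467/3.85 = 0.901.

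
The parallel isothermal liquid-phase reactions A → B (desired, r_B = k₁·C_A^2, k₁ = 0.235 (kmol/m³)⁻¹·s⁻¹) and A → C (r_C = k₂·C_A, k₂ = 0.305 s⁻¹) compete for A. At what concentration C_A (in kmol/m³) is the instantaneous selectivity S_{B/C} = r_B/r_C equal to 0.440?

0.571 kmol/m³

S_{B/C} = (k₁/k₂)·C_A ⇒ C_A = S·k₂/k₁.
= 0.440×0.305/0.235 = 0.571 kmol/m³.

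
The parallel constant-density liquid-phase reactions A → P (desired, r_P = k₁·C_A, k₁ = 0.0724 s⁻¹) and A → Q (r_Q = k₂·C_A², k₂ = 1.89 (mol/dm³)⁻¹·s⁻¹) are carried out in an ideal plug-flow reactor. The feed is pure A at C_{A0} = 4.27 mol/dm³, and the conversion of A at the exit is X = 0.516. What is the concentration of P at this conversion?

C_A = C_{A0}(1−X) = 2.067 mol/dm³.
Along a PFR/batch, dC_P/dC_A = −r_P/(r_P+r_Q) = −k₁/(k₁+k₂·C_A).
Integrating from C_{A0} to C_A: C_P = (0.0724/1.89)·ln[(0.0724+1.89·4.27)/(0.0724+1.89·2.07)] = 0.03831·ln(8.143/3.978) = 0.02744 mol/dm³.

0.0274 mol/dm³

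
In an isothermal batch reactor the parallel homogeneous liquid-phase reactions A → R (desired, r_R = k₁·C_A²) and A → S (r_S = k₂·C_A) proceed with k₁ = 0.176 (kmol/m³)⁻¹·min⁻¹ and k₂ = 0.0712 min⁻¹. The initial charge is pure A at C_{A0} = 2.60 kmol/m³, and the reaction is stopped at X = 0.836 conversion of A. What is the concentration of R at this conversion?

C_A = C_{A0}(1−X) = 0.4264 kmol/m³.
Along a PFR/batch, dC_S/dC_A = −r_S/(r_R+r_S) = −k₂/(k₂+k₁·C_A).
Integrating from C_{A0} to C_A: C_S = (0.0712/0.176)·ln[(0.0712+0.176·2.60)/(0.0712+0.176·0.426)] = 0.4045·ln(0.5288/0.1462) = 0.5200 kmol/m³.
Then C_R = (C_{A0}−C_A) − C_S = 2.174 − 0.5200 = 1.654 kmol/m³.

1.65 kmol/m³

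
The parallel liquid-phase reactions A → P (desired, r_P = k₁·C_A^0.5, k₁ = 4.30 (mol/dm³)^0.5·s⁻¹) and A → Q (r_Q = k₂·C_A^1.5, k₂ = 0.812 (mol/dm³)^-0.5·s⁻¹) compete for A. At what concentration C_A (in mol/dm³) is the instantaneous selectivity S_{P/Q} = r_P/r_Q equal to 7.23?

S_{P/Q} = (k₁/k₂)·C_A⁻¹ ⇒ C_A = (S·k₂/k₁)^(-1).
= (7.23×0.812/4.30)^(-1) = (1.365)^(-1) = 0.732 mol/dm³.

0.732 mol/dm³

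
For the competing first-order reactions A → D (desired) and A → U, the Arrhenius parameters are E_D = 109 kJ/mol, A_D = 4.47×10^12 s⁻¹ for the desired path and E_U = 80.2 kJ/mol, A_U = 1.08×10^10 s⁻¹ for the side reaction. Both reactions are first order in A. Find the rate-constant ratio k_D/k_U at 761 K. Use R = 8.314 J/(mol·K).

With equal orders, S_{D/U} = k_D/k_U = (A_D/A_U)·exp[(E_U−E_D)/(RT)].
(E_U−E_D)/(RT) = (80.2−109)×10³/(8.314×761) = -28800/6327 = -4.552.
k_D/k_U = (4.47×10^12/1.08×10^10)·exp(-4.552) = 413.9 × 0.01055 = 4.37.

4.37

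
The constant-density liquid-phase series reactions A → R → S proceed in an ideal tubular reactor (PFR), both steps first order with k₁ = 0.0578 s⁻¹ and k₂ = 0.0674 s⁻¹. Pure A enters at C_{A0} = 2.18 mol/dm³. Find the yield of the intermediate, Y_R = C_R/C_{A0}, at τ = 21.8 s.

The intermediate concentration in a first-order A→B→C sequence is C_R = k₁C_{A0}(e^(−k₁τ) − e^(−k₂τ))/(k₂−k₁).
e^(−k₁τ) = e^(−0.0578×21.8) = e^(−1.260) = 0.2836; e^(−k₂τ) = e^(−1.469) = 0.2301.
C_R = 0.0578×2.18/(0.0674−0.0578) × (0.2836−0.2301) = 13.13×0.05356 = 0.7030 mol/dm³.
Y_R = C_R/C_{A0} = 0.7030/2.18 = 0.322.

0.322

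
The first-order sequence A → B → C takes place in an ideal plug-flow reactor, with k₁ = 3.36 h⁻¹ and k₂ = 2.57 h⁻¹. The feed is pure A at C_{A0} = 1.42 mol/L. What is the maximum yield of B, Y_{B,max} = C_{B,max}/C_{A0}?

0.418

For a first-order series the maximum intermediate yield is C_{B,max}/C_{A0} = (k₁/k₂)^[k₂/(k₂−k₁)].
= (3.36/2.57)^(2.57/(2.57−3.36)) = (1.307)^(-3.253) = 0.4181.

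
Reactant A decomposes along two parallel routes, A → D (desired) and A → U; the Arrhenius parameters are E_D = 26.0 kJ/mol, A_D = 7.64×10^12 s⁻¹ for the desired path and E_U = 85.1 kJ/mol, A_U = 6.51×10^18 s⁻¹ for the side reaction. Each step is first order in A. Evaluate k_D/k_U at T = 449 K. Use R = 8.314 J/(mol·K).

8.81

With equal orders, S_{D/U} = k_D/k_U = (A_D/A_U)·exp[(E_U−E_D)/(RT)].
(E_U−E_D)/(RT) = (85.1−26.0)×10³/(8.314×449) = 59100/3733 = 15.83.
k_D/k_U = (7.64×10^12/6.51×10^18)·exp(15.83) = 1.174×10^-6 × 7.511×10^6 = 8.81.
Since E_D < E_U, lowering the temperature improves selectivity toward D.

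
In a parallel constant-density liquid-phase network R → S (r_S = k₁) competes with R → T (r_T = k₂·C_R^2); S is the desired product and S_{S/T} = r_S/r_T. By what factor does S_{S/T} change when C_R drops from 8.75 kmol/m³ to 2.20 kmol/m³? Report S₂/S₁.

S_{S/T} = (k₁/k₂)·C_R^-2, so S₂/S₁ = (C_{R,2}/C_{R,1})^-2.
= (2.20/8.75)^(-2) = (0.2514)^(-2) = 15.8.
Selectivity toward S rises as C_R falls — low-concentration operation is favoured.

15.8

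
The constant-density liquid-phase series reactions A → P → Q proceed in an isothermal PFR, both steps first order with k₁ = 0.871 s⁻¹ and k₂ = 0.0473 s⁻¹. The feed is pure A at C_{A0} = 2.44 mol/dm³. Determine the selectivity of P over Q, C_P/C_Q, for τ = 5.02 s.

Solving the coupled first-order balances gives C_P(τ) = [k₁/(k₂−k₁)]·C_{A0}·(e^(−k₁τ) − e^(−k₂τ)).
e^(−k₁τ) = e^(−0.871×5.02) = e^(−4.372) = 0.01262; e^(−k₂τ) = e^(−0.2374) = 0.7886.
C_P = 0.871×2.44/(0.0473−0.871) × (0.01262−0.7886) = (-2.580)×(-0.7760) = 2.002 mol/dm³.
C_A = C_{A0}e^(−k₁τ) = 0.03079 mol/dm³, so C_Q = C_{A0}−C_A−C_P = 0.4070 mol/dm³; C_P/C_Q = 4.92.

4.92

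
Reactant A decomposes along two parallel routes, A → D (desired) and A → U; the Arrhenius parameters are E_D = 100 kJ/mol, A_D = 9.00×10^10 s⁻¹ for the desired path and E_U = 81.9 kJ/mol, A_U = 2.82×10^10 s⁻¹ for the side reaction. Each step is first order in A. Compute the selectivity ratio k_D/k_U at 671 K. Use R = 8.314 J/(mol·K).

0.124

k_D/k_U = (A_D/A_U)·exp[−(E_D−E_U)/(RT)] = (A_D/A_U)·exp[(E_U−E_D)/(RT)].
(E_U−E_D)/(RT) = (81.9−100)×10³/(8.314×671) = -18100/5579 = -3.244.
k_D/k_U = (9.00×10^10/2.82×10^10)·exp(-3.244) = 3.191 × 0.03899 = 0.124.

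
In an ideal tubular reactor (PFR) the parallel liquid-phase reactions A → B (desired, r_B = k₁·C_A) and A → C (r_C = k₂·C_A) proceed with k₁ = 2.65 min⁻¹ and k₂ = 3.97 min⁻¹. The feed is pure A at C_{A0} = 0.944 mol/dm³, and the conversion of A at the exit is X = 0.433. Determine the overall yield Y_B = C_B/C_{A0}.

0.173

C_A = C_{A0}(1−X) = 0.5352 mol/dm³.
Both paths are first order in A, so the instantaneous fraction to B is constant: dC_B/d(−C_A) = k₁/(k₁+k₂) = 0.4003.
C_B = 0.4003·(C_{A0}−C_A) = 0.4003×0.4088 = 0.164 mol/dm³.
Y_B = C_B/C_{A0} = 0.1636/0.944 = 0.173.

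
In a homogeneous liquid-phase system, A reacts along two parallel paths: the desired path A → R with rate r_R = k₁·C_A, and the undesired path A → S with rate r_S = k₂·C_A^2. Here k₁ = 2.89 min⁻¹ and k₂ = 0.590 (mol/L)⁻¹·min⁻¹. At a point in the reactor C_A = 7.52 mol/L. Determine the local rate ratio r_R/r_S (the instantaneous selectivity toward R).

0.651

S_{R/S} = r_R/r_S = (k₁·C_A)/(k₂·C_A^2) = (k₁/k₂)·C_A⁻¹.
= (2.89×7.520) / (0.590×7.520^2) = 21.73/33.36 = 0.651.
The undesired path is higher order in A, so low C_A (CSTR or dilute feed) favours R.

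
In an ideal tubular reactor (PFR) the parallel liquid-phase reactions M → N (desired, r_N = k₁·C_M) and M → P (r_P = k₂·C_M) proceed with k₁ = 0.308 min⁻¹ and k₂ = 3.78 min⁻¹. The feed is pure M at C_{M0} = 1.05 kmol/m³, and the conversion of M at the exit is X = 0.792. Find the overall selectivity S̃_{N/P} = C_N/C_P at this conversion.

C_M = C_{M0}(1−X) = 0.2184 kmol/m³.
Both paths are first order in M, so the instantaneous fraction to N is constant: dC_N/d(−C_M) = k₁/(k₁+k₂) = 0.07534.
C_N = 0.07534·(C_{M0}−C_M) = 0.07534×0.8316 = 0.0627 kmol/m³.
C_P = (C_{M0}−C_M)−C_N = 0.7689 kmol/m³; S̃_{N/P} = 0.06265/0.7689 = 0.0815.

0.0815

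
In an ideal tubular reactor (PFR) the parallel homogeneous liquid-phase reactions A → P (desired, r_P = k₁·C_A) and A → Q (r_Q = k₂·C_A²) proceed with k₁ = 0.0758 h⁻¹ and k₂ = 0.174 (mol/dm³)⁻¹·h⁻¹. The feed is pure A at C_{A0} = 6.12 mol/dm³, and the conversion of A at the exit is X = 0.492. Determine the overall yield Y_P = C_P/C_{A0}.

0.0438

C_A = C_{A0}(1−X) = 3.109 mol/dm³.
Along a PFR/batch, dC_P/dC_A = −r_P/(r_P+r_Q) = −k₁/(k₁+k₂·C_A).
Integrating from C_{A0} to C_A: C_P = (0.0758/0.174)·ln[(0.0758+0.174·6.12)/(0.0758+0.174·3.11)] = 0.4356·ln(1.141/0.6168) = 0.2679 mol/dm³.
Y_P = C_P/C_{A0} = 0.2679/6.12 = 0.0438.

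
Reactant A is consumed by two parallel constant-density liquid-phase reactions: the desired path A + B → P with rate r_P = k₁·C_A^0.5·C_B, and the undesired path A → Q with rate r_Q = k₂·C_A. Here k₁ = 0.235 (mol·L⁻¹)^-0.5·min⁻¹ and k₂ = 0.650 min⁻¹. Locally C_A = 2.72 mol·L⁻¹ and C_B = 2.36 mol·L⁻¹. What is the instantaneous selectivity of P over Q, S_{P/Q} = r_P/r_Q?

0.517

S_{P/Q} = r_P/r_Q = (k₁·C_A^0.5·C_B)/(k₂·C_A) = (k₁/k₂)·C_A^-0.5·C_B.
= (0.235×2.720^0.5×2.360) / (0.650×2.720) = 0.9147/1.768 = 0.517.
The undesired path is higher order in A, so low C_A (CSTR or dilute feed) favours P.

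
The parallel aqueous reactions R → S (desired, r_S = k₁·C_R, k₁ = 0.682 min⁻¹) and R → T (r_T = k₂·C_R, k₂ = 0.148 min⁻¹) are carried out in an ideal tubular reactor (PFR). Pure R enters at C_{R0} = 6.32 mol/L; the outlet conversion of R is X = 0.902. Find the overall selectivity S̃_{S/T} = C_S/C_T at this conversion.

4.61

C_R = C_{R0}(1−X) = 0.6194 mol/L.
Both paths are first order in R, so the instantaneous fraction to S is constant: dC_S/d(−C_R) = k₁/(k₁+k₂) = 0.8217.
C_S = 0.8217·(C_{R0}−C_R) = 0.8217×5.701 = 4.68 mol/L.
C_T = (C_{R0}−C_R)−C_S = 1.016 mol/L; S̃_{S/T} = 4.684/1.016 = 4.61.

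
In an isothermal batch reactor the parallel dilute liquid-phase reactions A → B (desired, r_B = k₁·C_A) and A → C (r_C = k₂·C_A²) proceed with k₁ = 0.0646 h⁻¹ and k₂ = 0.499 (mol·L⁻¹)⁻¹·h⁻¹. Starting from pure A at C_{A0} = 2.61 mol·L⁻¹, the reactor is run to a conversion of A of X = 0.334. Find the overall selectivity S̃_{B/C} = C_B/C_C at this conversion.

0.0603

C_A = C_{A0}(1−X) = 1.738 mol·L⁻¹.
Along a PFR/batch, dC_B/dC_A = −r_B/(r_B+r_C) = −k₁/(k₁+k₂·C_A).
Integrating from C_{A0} to C_A: C_B = (0.0646/0.499)·ln[(0.0646+0.499·2.61)/(0.0646+0.499·1.74)] = 0.1295·ln(1.367/0.9320) = 0.04959 mol·L⁻¹.
C_C = (C_{A0}−C_A)−C_B = 0.8222 mol·L⁻¹; S̃_{B/C} = 0.04959/0.8222 = 0.0603.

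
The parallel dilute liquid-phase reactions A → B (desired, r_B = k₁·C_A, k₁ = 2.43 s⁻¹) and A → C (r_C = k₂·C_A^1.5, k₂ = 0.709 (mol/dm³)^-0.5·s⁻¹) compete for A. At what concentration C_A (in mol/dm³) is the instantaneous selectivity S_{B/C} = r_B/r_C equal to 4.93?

S_{B/C} = (k₁/k₂)·C_A^-0.5 ⇒ C_A = (S·k₂/k₁)^(-2).
= (4.93×0.709/2.43)^(-2) = (1.438)^(-2) = 0.483 mol/dm³.

0.483 mol/dm³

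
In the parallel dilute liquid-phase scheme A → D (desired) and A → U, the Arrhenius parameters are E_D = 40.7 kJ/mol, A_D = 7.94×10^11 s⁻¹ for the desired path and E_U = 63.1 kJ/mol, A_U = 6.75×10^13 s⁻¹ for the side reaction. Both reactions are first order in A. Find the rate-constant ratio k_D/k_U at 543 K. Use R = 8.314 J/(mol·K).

With equal orders, S_{D/U} = k_D/k_U = (A_D/A_U)·exp[(E_U−E_D)/(RT)].
(E_U−E_D)/(RT) = (63.1−40.7)×10³/(8.314×543) = 22400/4515 = 4.962.
k_D/k_U = (7.94×10^11/6.75×10^13)·exp(4.962) = 0.01176 × 142.8 = 1.68.
Since E_D < E_U, lowering the temperature improves selectivity toward D.

1.68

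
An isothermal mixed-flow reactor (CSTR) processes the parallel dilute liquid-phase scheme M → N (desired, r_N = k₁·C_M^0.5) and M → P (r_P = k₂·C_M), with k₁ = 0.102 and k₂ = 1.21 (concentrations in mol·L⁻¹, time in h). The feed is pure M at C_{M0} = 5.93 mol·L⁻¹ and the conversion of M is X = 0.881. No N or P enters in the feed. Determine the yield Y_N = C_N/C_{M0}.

Exit C_M = C_{M0}(1−X) = 5.93×0.119 = 0.7057 mol·L⁻¹.
A CSTR operates uniformly at the exit composition, giving r_N = 0.08568 and r_P = 0.8539 (each k·C_M^n at C_M = 0.7057).
Fraction of consumed M going to N: r_N/(r_N+r_P) = 0.09120.
C_N = 0.09120·C_{M0}·X = 0.09120×5.93×0.881 = 0.476 mol·L⁻¹; Y_N = C_N/C_{M0} = 0.0803.

0.0803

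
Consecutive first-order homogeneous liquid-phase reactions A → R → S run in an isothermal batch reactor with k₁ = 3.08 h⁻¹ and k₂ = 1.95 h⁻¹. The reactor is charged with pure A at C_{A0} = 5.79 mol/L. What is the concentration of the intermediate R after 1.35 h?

0.888 mol/L

Solving the coupled first-order balances gives C_R(t) = [k₁/(k₂−k₁)]·C_{A0}·(e^(−k₁t) − e^(−k₂t)).
e^(−k₁t) = e^(−3.08×1.35) = e^(−4.158) = 0.01564; e^(−k₂t) = e^(−2.633) = 0.07190.
C_R = 3.08×5.79/(1.95−3.08) × (0.01564−0.07190) = (-15.78)×(-0.05626) = 0.8879 mol/L.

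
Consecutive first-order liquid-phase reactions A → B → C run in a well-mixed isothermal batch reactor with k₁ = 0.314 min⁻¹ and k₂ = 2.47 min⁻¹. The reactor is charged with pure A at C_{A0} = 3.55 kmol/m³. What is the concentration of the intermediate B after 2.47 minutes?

Solving the coupled first-order balances gives C_B(t) = [k₁/(k₂−k₁)]·C_{A0}·(e^(−k₁t) − e^(−k₂t)).
e^(−k₁t) = e^(−0.314×2.47) = e^(−0.7756) = 0.4604; e^(−k₂t) = e^(−6.101) = 0.002241.
C_B = 0.314×3.55/(2.47−0.314) × (0.4604−0.002241) = 0.5170×0.4582 = 0.2369 kmol/m³.

0.237 kmol/m³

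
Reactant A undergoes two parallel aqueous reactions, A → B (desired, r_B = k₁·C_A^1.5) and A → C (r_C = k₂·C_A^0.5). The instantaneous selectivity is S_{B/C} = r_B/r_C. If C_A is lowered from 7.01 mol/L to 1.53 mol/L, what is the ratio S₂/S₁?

S_{B/C} = (k₁/k₂)·C_A, so S₂/S₁ = (C_{A,2}/C_{A,1}).
= 1.53/7.01 = 0.218.

0.218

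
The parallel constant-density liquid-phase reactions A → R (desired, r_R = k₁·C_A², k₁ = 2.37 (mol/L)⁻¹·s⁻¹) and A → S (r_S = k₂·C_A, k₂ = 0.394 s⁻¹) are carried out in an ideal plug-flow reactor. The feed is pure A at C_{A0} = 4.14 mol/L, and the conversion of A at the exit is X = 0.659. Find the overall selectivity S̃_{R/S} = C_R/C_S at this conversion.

C_A = C_{A0}(1−X) = 1.412 mol/L.
Along a PFR/batch, dC_S/dC_A = −r_S/(r_R+r_S) = −k₂/(k₂+k₁·C_A).
Integrating from C_{A0} to C_A: C_S = (0.394/2.37)·ln[(0.394+2.37·4.14)/(0.394+2.37·1.41)] = 0.1662·ln(10.21/3.740) = 0.1669 mol/L.
Then C_R = (C_{A0}−C_A) − C_S = 2.728 − 0.1669 = 2.561 mol/L.
S̃_{R/S} = C_R/C_S = 2.561/0.1669 = 15.3.

15.3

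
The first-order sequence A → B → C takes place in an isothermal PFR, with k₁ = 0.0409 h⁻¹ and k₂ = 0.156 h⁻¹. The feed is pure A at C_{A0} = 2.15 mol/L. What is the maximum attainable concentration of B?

0.350 mol/L

At the optimum, C_{B,max}/C_{A0} = (k₁/k₂)^[k₂/(k₂−k₁)].
= (0.0409/0.156)^(0.156/(0.156−0.0409)) = (0.2622)^(1.355) = 0.1629.
C_{B,max} = 0.1629×2.15 = 0.350 mol/L.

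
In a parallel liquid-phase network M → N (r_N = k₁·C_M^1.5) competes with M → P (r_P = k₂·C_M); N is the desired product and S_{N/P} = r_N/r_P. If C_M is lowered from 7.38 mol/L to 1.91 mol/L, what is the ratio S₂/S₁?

0.509

S_{N/P} = (k₁/k₂)·C_M^0.5, so S₂/S₁ = (C_{M,2}/C_{M,1})^0.5.
= (1.91/7.38)^0.5 = (0.2588)^0.5 = 0.509.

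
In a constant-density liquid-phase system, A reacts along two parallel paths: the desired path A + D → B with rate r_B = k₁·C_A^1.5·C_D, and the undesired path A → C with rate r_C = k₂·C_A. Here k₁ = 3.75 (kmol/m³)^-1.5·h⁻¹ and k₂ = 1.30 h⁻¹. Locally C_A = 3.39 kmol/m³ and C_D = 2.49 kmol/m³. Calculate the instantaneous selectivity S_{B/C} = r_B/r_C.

S_{B/C} = r_B/r_C = (k₁·C_A^1.5·C_D)/(k₂·C_A) = (k₁/k₂)·C_A^0.5·C_D.
= (3.75×3.390^1.5×2.490) / (1.30×3.390) = 58.28/4.407 = 13.2.

13.2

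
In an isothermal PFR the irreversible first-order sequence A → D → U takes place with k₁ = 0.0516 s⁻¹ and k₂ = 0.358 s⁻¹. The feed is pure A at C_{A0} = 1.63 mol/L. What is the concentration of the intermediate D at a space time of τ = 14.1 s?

0.131 mol/L

For first-order series with pure A initially, C_D(τ) = k₁C_{A0}/(k₂−k₁)·(e^(−k₁τ) − e^(−k₂τ)).
e^(−k₁τ) = e^(−0.0516×14.1) = e^(−0.7276) = 0.4831; e^(−k₂τ) = e^(−5.048) = 0.006423.
C_D = 0.0516×1.63/(0.358−0.0516) × (0.4831−0.006423) = 0.2745×0.4767 = 0.1308 mol/L.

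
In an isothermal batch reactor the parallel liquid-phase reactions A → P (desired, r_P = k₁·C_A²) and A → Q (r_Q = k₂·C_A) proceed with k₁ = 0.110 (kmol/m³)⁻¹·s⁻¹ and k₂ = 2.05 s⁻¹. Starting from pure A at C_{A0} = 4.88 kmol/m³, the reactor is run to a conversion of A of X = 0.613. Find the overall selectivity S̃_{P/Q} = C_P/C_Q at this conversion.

0.180

C_A = C_{A0}(1−X) = 1.889 kmol/m³.
Along a PFR/batch, dC_Q/dC_A = −r_Q/(r_P+r_Q) = −k₂/(k₂+k₁·C_A).
Integrating from C_{A0} to C_A: C_Q = (2.05/0.110)·ln[(2.05+0.110·4.88)/(2.05+0.110·1.89)] = 18.64·ln(2.587/2.258) = 2.536 kmol/m³.
Then C_P = (C_{A0}−C_A) − C_Q = 2.991 − 2.536 = 0.4558 kmol/m³.
S̃_{P/Q} = C_P/C_Q = 0.4558/2.536 = 0.180.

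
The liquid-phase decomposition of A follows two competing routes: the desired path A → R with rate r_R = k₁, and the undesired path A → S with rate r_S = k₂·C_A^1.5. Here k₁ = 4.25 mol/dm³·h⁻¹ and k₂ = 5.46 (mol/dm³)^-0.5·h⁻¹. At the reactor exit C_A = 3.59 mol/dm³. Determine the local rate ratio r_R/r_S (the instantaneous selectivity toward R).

S_{R/S} = r_R/r_S = (k₁)/(k₂·C_A^1.5) = (k₁/k₂)·C_A^-1.5.
= (4.25) / (5.46×3.590^1.5) = 4.250/37.14 = 0.114.
The undesired path is higher order in A, so low C_A (CSTR or dilute feed) favours R.

0.114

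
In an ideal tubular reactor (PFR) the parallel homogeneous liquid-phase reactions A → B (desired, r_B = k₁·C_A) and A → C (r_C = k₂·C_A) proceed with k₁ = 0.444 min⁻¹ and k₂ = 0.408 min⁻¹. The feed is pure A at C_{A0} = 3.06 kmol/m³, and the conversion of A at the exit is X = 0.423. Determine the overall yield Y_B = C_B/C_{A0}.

0.220

C_A = C_{A0}(1−X) = 1.766 kmol/m³.
Both paths are first order in A, so the instantaneous fraction to B is constant: dC_B/d(−C_A) = k₁/(k₁+k₂) = 0.5211.
C_B = 0.5211·(C_{A0}−C_A) = 0.5211×1.294 = 0.675 kmol/m³.
Y_B = C_B/C_{A0} = 0.6745/3.06 = 0.220.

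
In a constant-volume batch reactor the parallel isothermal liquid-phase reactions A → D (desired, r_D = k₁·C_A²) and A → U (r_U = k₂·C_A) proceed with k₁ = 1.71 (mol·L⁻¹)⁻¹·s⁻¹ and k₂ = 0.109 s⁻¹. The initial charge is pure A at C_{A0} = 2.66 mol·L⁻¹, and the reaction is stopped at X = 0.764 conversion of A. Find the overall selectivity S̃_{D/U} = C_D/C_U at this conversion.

C_A = C_{A0}(1−X) = 0.6278 mol·L⁻¹.
Along a PFR/batch, dC_U/dC_A = −r_U/(r_D+r_U) = −k₂/(k₂+k₁·C_A).
Integrating from C_{A0} to C_A: C_U = (0.109/1.71)·ln[(0.109+1.71·2.66)/(0.109+1.71·0.628)] = 0.06374·ln(4.658/1.182) = 0.08738 mol·L⁻¹.
Then C_D = (C_{A0}−C_A) − C_U = 2.032 − 0.08738 = 1.945 mol·L⁻¹.
S̃_{D/U} = C_D/C_U = 1.945/0.08738 = 22.3.

22.3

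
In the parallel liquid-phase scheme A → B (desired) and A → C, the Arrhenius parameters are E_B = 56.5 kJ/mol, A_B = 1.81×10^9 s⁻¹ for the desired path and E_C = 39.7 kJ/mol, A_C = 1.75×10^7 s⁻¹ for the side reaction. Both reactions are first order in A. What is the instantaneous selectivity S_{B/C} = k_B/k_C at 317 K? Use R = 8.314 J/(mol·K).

0.176

k_B/k_C = (A_B/A_C)·exp[−(E_B−E_C)/(RT)] = (A_B/A_C)·exp[(E_C−E_B)/(RT)].
(E_C−E_B)/(RT) = (39.7−56.5)×10³/(8.314×317) = -16800/2636 = -6.374.
k_B/k_C = (1.81×10^9/1.75×10^7)·exp(-6.374) = 103.4 × 0.001705 = 0.176.
Since E_B > E_C, raising the temperature improves selectivity toward B.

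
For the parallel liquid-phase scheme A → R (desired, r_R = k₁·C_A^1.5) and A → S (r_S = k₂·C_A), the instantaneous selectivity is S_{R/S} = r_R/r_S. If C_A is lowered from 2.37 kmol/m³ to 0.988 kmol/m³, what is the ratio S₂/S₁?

S_{R/S} = (k₁/k₂)·C_A^0.5, so S₂/S₁ = (C_{A,2}/C_{A,1})^0.5.
= (0.988/2.37)^0.5 = (0.4169)^0.5 = 0.646.
Selectivity toward R falls as C_A falls — high-concentration operation is favoured.

0.646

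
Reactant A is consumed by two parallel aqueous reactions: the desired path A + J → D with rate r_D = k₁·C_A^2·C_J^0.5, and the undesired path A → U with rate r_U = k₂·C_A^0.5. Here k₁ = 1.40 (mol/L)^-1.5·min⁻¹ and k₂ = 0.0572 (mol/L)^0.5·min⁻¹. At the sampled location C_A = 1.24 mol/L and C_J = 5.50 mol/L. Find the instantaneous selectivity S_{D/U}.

S_{D/U} = r_D/r_U = (k₁·C_A^2·C_J^0.5)/(k₂·C_A^0.5) = (k₁/k₂)·C_A^1.5·C_J^0.5.
= (1.40×1.240^2×5.500^0.5) / (0.0572×1.240^0.5) = 5.048/0.06370 = 79.3.

79.3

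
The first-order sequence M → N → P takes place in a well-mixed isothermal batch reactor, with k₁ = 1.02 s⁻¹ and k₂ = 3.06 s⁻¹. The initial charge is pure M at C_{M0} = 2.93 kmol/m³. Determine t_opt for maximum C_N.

0.539 s

For first-order series the maximum of C_N occurs at t_opt = ln(k₂/k₁)/(k₂−k₁).
= ln(3.06/1.02)/(3.06−1.02) = ln(3.000)/2.040 = 1.099/2.040 = 0.539 s.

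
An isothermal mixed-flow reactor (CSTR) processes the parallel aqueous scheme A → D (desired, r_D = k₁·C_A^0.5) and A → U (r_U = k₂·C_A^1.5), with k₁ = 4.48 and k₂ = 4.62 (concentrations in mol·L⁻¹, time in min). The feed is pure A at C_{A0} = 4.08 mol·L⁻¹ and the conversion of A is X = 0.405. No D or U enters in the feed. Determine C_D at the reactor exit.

Exit C_A = C_{A0}(1−X) = 4.08×0.595 = 2.428 mol·L⁻¹.
A CSTR operates uniformly at the exit composition, giving r_D = 6.980 and r_U = 17.47 (each k·C_A^n at C_A = 2.428).
Fraction of consumed A going to D: r_D/(r_D+r_U) = 0.2854.
C_D = 0.2854·C_{A0}·X = 0.2854×4.08×0.405 = 0.472 mol·L⁻¹.

0.472 mol·L⁻¹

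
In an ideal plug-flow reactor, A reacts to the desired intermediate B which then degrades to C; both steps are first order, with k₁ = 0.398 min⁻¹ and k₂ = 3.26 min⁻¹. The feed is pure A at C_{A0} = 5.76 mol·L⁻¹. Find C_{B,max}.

At the optimum, C_{B,max}/C_{A0} = (k₁/k₂)^[k₂/(k₂−k₁)].
= (0.398/3.26)^(3.26/(3.26−0.398)) = (0.1221)^(1.139) = 0.09113.
C_{B,max} = 0.09113×5.76 = 0.525 mol·L⁻¹.

0.525 mol·L⁻¹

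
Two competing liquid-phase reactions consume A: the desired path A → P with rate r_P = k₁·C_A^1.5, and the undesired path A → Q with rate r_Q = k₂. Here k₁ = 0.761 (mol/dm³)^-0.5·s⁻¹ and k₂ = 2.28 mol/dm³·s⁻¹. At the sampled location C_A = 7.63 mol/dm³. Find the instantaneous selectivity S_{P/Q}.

7.03

S_{P/Q} = r_P/r_Q = (k₁·C_A^1.5)/(k₂) = (k₁/k₂)·C_A^1.5.
= (0.761×7.630^1.5) / (2.28) = 16.04/2.280 = 7.03.
Since the desired path is higher order in A, keeping C_A high (PFR or concentrated feed) favours P.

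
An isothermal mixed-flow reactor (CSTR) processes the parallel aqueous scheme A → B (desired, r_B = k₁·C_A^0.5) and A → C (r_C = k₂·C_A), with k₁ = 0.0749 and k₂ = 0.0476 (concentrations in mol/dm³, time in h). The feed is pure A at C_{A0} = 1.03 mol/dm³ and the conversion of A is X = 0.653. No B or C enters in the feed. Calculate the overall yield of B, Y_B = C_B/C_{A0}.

Exit C_A = C_{A0}(1−X) = 1.03×0.347 = 0.3574 mol/dm³.
In a CSTR the entire volume is at exit conditions, so r_B = 0.0749×0.3574^0.5 = 0.04478 and r_C = 0.0476×0.3574 = 0.01701.
Fraction of consumed A going to B: r_B/(r_B+r_C) = 0.7247.
C_B = 0.7247·C_{A0}·X = 0.7247×1.03×0.653 = 0.487 mol/dm³; Y_B = C_B/C_{A0} = 0.473.

0.473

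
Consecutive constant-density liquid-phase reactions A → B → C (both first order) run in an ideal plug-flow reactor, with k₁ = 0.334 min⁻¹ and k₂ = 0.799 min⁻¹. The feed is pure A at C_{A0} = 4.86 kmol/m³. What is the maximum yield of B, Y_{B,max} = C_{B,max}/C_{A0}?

Evaluating C_B at τ_opt = ln(k₂/k₁)/(k₂−k₁) gives C_{B,max}/C_{A0} = (k₁/k₂)^[k₂/(k₂−k₁)].
= (0.334/0.799)^(0.799/(0.799−0.334)) = (0.4180)^(1.718) = 0.2234.

0.223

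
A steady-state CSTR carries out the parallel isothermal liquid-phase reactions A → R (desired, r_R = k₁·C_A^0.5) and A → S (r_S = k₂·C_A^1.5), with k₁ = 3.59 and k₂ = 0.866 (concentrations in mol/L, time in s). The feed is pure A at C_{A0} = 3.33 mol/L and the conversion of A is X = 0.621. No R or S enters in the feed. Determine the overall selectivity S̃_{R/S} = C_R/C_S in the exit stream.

Exit C_A = C_{A0}(1−X) = 3.33×0.379 = 1.262 mol/L.
A CSTR operates uniformly at the exit composition, giving r_R = 4.033 and r_S = 1.228 (each k·C_A^n at C_A = 1.262).
Overall selectivity = C_R/C_S = r_Rτ/(r_Sτ) = r_R/r_S = 3.28.

3.28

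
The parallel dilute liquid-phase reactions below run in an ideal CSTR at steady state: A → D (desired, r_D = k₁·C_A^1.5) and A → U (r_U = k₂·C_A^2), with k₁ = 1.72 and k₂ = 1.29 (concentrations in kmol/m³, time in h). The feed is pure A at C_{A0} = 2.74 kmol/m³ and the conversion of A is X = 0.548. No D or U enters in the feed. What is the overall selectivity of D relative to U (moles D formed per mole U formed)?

1.20

Exit C_A = C_{A0}(1−X) = 2.74×0.452 = 1.238 kmol/m³.
In a CSTR the entire volume is at exit conditions, so r_D = 1.72×1.238^1.5 = 2.371 and r_U = 1.29×1.238^2 = 1.979.
Overall selectivity = C_D/C_U = r_Dτ/(r_Uτ) = r_D/r_U = 1.20.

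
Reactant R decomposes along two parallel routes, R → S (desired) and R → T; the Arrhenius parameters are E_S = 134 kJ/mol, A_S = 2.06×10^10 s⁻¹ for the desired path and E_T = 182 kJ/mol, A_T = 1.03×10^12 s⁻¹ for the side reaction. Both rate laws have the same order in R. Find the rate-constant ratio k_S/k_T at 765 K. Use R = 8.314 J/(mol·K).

37.9

With equal orders, S_{S/T} = k_S/k_T = (A_S/A_T)·exp[(E_T−E_S)/(RT)].
(E_T−E_S)/(RT) = (182−134)×10³/(8.314×765) = 48000/6360 = 7.547.
k_S/k_T = (2.06×10^10/1.03×10^12)·exp(7.547) = 0.02000 × 1895 = 37.9.
Since E_S < E_T, lowering the temperature improves selectivity toward S.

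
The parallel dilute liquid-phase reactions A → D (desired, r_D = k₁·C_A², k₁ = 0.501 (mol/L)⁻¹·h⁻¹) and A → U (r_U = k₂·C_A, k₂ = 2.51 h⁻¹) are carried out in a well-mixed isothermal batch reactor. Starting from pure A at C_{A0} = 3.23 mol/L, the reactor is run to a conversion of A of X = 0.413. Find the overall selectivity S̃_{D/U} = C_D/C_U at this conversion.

C_A = C_{A0}(1−X) = 1.896 mol/L.
Along a PFR/batch, dC_U/dC_A = −r_U/(r_D+r_U) = −k₂/(k₂+k₁·C_A).
Integrating from C_{A0} to C_A: C_U = (2.51/0.501)·ln[(2.51+0.501·3.23)/(2.51+0.501·1.90)] = 5.010·ln(4.128/3.460) = 0.8848 mol/L.
Then C_D = (C_{A0}−C_A) − C_U = 1.334 − 0.8848 = 0.4492 mol/L.
S̃_{D/U} = C_D/C_U = 0.4492/0.8848 = 0.508.

0.508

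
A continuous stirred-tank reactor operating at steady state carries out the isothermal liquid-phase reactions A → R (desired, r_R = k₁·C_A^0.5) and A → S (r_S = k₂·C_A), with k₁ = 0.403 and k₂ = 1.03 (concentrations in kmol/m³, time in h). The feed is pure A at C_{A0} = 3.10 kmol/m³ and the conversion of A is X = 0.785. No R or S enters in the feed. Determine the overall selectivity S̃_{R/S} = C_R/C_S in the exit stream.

0.479

Exit C_A = C_{A0}(1−X) = 3.10×0.215 = 0.6665 kmol/m³.
In a CSTR the entire volume is at exit conditions, so r_R = 0.403×0.6665^0.5 = 0.3290 and r_S = 1.03×0.6665 = 0.6865.
Overall selectivity = C_R/C_S = r_Rτ/(r_Sτ) = r_R/r_S = 0.479.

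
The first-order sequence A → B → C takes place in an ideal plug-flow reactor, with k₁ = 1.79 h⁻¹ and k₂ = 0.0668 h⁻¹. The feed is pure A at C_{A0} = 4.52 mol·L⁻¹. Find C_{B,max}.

At the optimum, C_{B,max}/C_{A0} = (k₁/k₂)^[k₂/(k₂−k₁)].
= (1.79/0.0668)^(0.0668/(0.0668−1.79)) = (26.80)^(-0.03877) = 0.8803.
C_{B,max} = 0.8803×4.52 = 3.98 mol·L⁻¹.

3.98 mol·L⁻¹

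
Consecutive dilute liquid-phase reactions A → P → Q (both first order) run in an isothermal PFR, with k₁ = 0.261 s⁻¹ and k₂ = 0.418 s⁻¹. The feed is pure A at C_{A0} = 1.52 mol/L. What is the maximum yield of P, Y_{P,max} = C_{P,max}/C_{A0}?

0.285

For a first-order series the maximum intermediate yield is C_{P,max}/C_{A0} = (k₁/k₂)^[k₂/(k₂−k₁)].
= (0.261/0.418)^(0.418/(0.418−0.261)) = (0.6244)^(2.662) = 0.2854.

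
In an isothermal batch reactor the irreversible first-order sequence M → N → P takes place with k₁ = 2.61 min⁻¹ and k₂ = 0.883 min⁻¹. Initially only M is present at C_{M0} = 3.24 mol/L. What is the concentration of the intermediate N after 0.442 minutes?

1.77 mol/L

Solving the coupled first-order balances gives C_N(t) = [k₁/(k₂−k₁)]·C_{M0}·(e^(−k₁t) − e^(−k₂t)).
e^(−k₁t) = e^(−2.61×0.442) = e^(−1.154) = 0.3155; e^(−k₂t) = e^(−0.3903) = 0.6769.
C_N = 2.61×3.24/(0.883−2.61) × (0.3155−0.6769) = (-4.897)×(-0.3614) = 1.769 mol/L.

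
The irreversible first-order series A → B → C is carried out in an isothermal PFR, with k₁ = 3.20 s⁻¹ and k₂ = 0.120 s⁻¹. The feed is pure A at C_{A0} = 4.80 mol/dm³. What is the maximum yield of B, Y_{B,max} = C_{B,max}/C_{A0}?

0.880

At the optimum, C_{B,max}/C_{A0} = (k₁/k₂)^[k₂/(k₂−k₁)].
= (3.20/0.120)^(0.120/(0.120−3.20)) = (26.67)^(-0.03896) = 0.8799.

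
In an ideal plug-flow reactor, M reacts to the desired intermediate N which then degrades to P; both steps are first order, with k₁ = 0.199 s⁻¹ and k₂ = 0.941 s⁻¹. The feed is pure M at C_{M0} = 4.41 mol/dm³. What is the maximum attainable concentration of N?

0.615 mol/dm³

At the optimum, C_{N,max}/C_{M0} = (k₁/k₂)^[k₂/(k₂−k₁)].
= (0.199/0.941)^(0.941/(0.941−0.199)) = (0.2115)^(1.268) = 0.1394.
C_{N,max} = 0.1394×4.41 = 0.615 mol/dm³.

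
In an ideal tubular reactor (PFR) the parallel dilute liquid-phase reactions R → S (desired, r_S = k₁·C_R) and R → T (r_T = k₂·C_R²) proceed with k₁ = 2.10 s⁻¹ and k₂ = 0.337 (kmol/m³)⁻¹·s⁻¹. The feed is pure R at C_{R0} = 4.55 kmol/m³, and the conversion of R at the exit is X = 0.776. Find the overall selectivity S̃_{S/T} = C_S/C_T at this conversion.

C_R = C_{R0}(1−X) = 1.019 kmol/m³.
Along a PFR/batch, dC_S/dC_R = −r_S/(r_S+r_T) = −k₁/(k₁+k₂·C_R).
Integrating from C_{R0} to C_R: C_S = (2.10/0.337)·ln[(2.10+0.337·4.55)/(2.10+0.337·1.02)] = 6.231·ln(3.633/2.443) = 2.472 kmol/m³.
C_T = (C_{R0}−C_R)−C_S = 1.059 kmol/m³; S̃_{S/T} = 2.472/1.059 = 2.34.

2.34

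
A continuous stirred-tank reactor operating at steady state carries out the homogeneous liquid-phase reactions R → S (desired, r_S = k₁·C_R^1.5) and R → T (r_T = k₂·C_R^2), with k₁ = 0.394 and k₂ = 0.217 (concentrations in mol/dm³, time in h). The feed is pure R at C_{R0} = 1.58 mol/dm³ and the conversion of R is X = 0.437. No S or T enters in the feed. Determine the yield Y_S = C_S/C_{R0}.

0.288

Exit C_R = C_{R0}(1−X) = 1.58×0.563 = 0.8895 mol/dm³.
In a CSTR the entire volume is at exit conditions, so r_S = 0.394×0.8895^1.5 = 0.3306 and r_T = 0.217×0.8895^2 = 0.1717.
Fraction of consumed R going to S: r_S/(r_S+r_T) = 0.6581.
C_S = 0.6581·C_{R0}·X = 0.6581×1.58×0.437 = 0.454 mol/dm³; Y_S = C_S/C_{R0} = 0.288.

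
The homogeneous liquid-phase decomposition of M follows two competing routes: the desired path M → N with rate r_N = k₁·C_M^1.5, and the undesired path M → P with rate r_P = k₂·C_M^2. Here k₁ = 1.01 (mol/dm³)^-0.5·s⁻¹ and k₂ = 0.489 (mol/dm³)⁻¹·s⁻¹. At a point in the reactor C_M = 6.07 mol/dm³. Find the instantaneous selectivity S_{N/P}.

S_{N/P} = r_N/r_P = (k₁·C_M^1.5)/(k₂·C_M^2) = (k₁/k₂)·C_M^-0.5.
= (1.01×6.070^1.5) / (0.489×6.070^2) = 15.10/18.02 = 0.838.
The undesired path is higher order in M, so low C_M (CSTR or dilute feed) favours N.

0.838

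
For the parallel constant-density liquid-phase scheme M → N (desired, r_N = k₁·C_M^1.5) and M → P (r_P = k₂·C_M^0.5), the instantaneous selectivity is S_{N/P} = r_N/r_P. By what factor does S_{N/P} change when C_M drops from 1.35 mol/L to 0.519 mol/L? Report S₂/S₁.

S_{N/P} = (k₁/k₂)·C_M, so S₂/S₁ = (C_{M,2}/C_{M,1}).
= 0.519/1.35 = 0.384.
Selectivity toward N falls as C_M falls — high-concentration operation is favoured.

0.384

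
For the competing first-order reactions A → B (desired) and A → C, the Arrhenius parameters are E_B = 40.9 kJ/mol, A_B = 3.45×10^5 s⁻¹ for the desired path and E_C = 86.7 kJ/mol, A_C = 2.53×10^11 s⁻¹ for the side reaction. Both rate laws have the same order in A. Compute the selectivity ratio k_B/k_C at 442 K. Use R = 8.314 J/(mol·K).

0.353

With equal orders, S_{B/C} = k_B/k_C = (A_B/A_C)·exp[(E_C−E_B)/(RT)].
(E_C−E_B)/(RT) = (86.7−40.9)×10³/(8.314×442) = 45800/3675 = 12.46.
k_B/k_C = (3.45×10^5/2.53×10^11)·exp(12.46) = 1.364×10^-6 × 2.587×10^5 = 0.353.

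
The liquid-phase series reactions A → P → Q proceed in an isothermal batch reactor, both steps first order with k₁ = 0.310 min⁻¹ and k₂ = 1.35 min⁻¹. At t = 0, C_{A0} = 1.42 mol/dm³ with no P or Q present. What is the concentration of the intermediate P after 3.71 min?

0.131 mol/dm³

Solving the coupled first-order balances gives C_P(t) = [k₁/(k₂−k₁)]·C_{A0}·(e^(−k₁t) − e^(−k₂t)).
e^(−k₁t) = e^(−0.310×3.71) = e^(−1.150) = 0.3166; e^(−k₂t) = e^(−5.009) = 0.006681.
C_P = 0.310×1.42/(1.35−0.310) × (0.3166−0.006681) = 0.4233×0.3099 = 0.1312 mol/dm³.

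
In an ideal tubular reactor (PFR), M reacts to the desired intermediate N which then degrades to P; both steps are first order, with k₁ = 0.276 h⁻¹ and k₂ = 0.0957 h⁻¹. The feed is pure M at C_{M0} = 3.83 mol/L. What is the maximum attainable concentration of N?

For a first-order series the maximum intermediate yield is C_{N,max}/C_{M0} = (k₁/k₂)^[k₂/(k₂−k₁)].
= (0.276/0.0957)^(0.0957/(0.0957−0.276)) = (2.884)^(-0.5308) = 0.5700.
C_{N,max} = 0.5700×3.83 = 2.18 mol/L.

2.18 mol/L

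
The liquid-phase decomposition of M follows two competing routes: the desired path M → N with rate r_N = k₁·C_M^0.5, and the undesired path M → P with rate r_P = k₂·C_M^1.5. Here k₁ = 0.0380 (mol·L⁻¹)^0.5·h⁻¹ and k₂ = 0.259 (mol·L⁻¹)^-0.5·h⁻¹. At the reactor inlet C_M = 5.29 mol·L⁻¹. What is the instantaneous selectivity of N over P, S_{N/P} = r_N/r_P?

0.0277

S_{N/P} = r_N/r_P = (k₁·C_M^0.5)/(k₂·C_M^1.5) = (k₁/k₂)·C_M⁻¹.
= (0.0380×5.290^0.5) / (0.259×5.290^1.5) = 0.08740/3.151 = 0.0277.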